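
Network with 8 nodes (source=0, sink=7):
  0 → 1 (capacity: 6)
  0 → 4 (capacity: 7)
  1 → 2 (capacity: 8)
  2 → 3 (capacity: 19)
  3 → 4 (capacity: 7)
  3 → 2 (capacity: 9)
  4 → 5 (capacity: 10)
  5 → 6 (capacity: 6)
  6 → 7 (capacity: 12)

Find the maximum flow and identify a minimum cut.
Max flow = 6, Min cut edges: (5,6)

Maximum flow: 6
Minimum cut: (5,6)
Partition: S = [0, 1, 2, 3, 4, 5], T = [6, 7]

Max-flow min-cut theorem verified: both equal 6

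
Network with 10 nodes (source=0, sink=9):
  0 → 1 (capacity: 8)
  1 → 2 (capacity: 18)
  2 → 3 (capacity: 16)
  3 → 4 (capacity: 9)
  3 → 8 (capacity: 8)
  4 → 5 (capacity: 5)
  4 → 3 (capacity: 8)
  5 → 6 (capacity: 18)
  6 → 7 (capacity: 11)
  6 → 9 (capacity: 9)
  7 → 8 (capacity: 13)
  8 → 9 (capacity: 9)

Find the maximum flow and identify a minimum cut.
Max flow = 8, Min cut edges: (0,1)

Maximum flow: 8
Minimum cut: (0,1)
Partition: S = [0], T = [1, 2, 3, 4, 5, 6, 7, 8, 9]

Max-flow min-cut theorem verified: both equal 8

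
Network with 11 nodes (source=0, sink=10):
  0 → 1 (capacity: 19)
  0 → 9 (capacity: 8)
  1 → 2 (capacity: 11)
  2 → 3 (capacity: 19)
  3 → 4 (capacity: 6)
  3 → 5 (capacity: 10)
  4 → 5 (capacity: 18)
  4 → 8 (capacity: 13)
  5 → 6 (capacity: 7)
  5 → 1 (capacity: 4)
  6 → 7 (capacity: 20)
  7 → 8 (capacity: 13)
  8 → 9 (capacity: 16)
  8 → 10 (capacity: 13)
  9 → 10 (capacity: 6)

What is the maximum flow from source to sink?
Maximum flow = 17

Max flow: 17

Flow assignment:
  0 → 1: 11/19
  0 → 9: 6/8
  1 → 2: 11/11
  2 → 3: 11/19
  3 → 4: 6/6
  3 → 5: 5/10
  4 → 8: 6/13
  5 → 6: 5/7
  6 → 7: 5/20
  7 → 8: 5/13
  8 → 10: 11/13
  9 → 10: 6/6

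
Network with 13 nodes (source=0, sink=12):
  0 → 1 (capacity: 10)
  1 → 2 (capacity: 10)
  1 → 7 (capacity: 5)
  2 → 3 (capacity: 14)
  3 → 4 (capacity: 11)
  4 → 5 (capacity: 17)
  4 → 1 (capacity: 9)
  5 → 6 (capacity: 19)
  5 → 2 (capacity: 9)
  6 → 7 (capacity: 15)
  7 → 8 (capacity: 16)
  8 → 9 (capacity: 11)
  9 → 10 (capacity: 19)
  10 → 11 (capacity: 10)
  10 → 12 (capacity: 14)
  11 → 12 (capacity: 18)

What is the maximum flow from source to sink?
Maximum flow = 10

Max flow: 10

Flow assignment:
  0 → 1: 10/10
  1 → 2: 5/10
  1 → 7: 5/5
  2 → 3: 5/14
  3 → 4: 5/11
  4 → 5: 5/17
  5 → 6: 5/19
  6 → 7: 5/15
  7 → 8: 10/16
  8 → 9: 10/11
  9 → 10: 10/19
  10 → 12: 10/14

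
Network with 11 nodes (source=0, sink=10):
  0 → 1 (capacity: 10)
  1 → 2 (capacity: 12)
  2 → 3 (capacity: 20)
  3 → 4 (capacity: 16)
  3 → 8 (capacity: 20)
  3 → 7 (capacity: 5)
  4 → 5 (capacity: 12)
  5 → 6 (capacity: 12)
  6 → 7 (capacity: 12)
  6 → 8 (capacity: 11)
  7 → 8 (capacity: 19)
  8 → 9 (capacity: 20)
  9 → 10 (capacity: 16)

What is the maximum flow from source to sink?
Maximum flow = 10

Max flow: 10

Flow assignment:
  0 → 1: 10/10
  1 → 2: 10/12
  2 → 3: 10/20
  3 → 8: 10/20
  8 → 9: 10/20
  9 → 10: 10/16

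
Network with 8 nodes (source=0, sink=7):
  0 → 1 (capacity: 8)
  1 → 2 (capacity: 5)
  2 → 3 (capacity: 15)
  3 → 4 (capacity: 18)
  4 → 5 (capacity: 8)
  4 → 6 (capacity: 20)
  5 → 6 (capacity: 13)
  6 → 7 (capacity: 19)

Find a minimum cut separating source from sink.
Min cut value = 5, edges: (1,2)

Min cut value: 5
Partition: S = [0, 1], T = [2, 3, 4, 5, 6, 7]
Cut edges: (1,2)

By max-flow min-cut theorem, max flow = min cut = 5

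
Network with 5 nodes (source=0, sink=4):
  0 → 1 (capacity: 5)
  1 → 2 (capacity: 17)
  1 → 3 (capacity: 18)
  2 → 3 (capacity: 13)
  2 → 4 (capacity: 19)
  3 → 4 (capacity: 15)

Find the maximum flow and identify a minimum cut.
Max flow = 5, Min cut edges: (0,1)

Maximum flow: 5
Minimum cut: (0,1)
Partition: S = [0], T = [1, 2, 3, 4]

Max-flow min-cut theorem verified: both equal 5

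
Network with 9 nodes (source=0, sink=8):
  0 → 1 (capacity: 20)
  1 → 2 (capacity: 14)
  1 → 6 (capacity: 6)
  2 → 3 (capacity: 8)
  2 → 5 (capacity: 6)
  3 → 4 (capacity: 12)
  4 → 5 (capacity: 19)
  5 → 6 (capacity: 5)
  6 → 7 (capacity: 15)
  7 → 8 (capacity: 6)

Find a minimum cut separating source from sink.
Min cut value = 6, edges: (7,8)

Min cut value: 6
Partition: S = [0, 1, 2, 3, 4, 5, 6, 7], T = [8]
Cut edges: (7,8)

By max-flow min-cut theorem, max flow = min cut = 6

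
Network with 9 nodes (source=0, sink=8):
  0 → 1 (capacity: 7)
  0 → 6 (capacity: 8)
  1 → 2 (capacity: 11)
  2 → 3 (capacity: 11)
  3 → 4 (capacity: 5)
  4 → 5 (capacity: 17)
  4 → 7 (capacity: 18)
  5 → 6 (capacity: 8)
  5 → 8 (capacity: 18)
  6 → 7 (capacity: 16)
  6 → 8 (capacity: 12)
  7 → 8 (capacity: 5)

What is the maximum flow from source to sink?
Maximum flow = 13

Max flow: 13

Flow assignment:
  0 → 1: 5/7
  0 → 6: 8/8
  1 → 2: 5/11
  2 → 3: 5/11
  3 → 4: 5/5
  4 → 5: 5/17
  5 → 8: 5/18
  6 → 8: 8/12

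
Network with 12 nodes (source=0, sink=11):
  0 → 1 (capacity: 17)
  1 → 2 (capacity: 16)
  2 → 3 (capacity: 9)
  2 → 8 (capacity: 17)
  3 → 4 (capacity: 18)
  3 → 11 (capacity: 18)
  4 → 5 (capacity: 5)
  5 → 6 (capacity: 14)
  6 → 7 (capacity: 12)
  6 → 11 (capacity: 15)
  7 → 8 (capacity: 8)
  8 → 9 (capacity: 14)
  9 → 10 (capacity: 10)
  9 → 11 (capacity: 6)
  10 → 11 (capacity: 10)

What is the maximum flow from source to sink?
Maximum flow = 16

Max flow: 16

Flow assignment:
  0 → 1: 16/17
  1 → 2: 16/16
  2 → 3: 9/9
  2 → 8: 7/17
  3 → 11: 9/18
  8 → 9: 7/14
  9 → 10: 1/10
  9 → 11: 6/6
  10 → 11: 1/10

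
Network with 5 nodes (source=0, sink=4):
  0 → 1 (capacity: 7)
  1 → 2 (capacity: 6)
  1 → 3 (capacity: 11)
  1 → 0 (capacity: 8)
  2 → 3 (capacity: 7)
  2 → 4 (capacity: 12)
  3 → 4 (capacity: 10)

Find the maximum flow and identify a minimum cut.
Max flow = 7, Min cut edges: (0,1)

Maximum flow: 7
Minimum cut: (0,1)
Partition: S = [0], T = [1, 2, 3, 4]

Max-flow min-cut theorem verified: both equal 7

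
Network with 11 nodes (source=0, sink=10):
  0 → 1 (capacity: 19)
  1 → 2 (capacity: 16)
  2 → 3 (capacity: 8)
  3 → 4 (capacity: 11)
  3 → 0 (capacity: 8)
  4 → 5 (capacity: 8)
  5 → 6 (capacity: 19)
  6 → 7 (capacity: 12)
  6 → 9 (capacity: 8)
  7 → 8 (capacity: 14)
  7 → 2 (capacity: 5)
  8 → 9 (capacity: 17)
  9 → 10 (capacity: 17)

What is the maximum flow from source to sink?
Maximum flow = 8

Max flow: 8

Flow assignment:
  0 → 1: 8/19
  1 → 2: 8/16
  2 → 3: 8/8
  3 → 4: 8/11
  4 → 5: 8/8
  5 → 6: 8/19
  6 → 9: 8/8
  9 → 10: 8/17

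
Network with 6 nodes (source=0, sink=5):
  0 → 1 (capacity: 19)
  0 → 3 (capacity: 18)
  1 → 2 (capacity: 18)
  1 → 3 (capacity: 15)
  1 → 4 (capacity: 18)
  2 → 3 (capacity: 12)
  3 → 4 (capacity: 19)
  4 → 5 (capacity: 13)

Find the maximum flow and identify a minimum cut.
Max flow = 13, Min cut edges: (4,5)

Maximum flow: 13
Minimum cut: (4,5)
Partition: S = [0, 1, 2, 3, 4], T = [5]

Max-flow min-cut theorem verified: both equal 13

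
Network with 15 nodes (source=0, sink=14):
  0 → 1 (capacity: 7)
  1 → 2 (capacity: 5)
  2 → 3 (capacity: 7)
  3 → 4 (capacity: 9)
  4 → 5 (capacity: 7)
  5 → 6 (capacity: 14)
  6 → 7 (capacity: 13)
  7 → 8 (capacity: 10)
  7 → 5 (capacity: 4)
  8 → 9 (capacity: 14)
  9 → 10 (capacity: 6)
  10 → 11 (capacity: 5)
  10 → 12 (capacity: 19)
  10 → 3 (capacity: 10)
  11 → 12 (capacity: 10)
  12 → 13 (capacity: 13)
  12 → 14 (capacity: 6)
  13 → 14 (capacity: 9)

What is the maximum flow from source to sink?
Maximum flow = 5

Max flow: 5

Flow assignment:
  0 → 1: 5/7
  1 → 2: 5/5
  2 → 3: 5/7
  3 → 4: 5/9
  4 → 5: 5/7
  5 → 6: 5/14
  6 → 7: 5/13
  7 → 8: 5/10
  8 → 9: 5/14
  9 → 10: 5/6
  10 → 12: 5/19
  12 → 14: 5/6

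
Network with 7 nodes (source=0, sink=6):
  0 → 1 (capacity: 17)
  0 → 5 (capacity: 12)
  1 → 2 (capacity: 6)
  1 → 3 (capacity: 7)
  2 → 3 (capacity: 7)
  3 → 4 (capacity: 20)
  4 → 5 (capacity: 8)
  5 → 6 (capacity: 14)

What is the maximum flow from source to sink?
Maximum flow = 14

Max flow: 14

Flow assignment:
  0 → 1: 8/17
  0 → 5: 6/12
  1 → 2: 6/6
  1 → 3: 2/7
  2 → 3: 6/7
  3 → 4: 8/20
  4 → 5: 8/8
  5 → 6: 14/14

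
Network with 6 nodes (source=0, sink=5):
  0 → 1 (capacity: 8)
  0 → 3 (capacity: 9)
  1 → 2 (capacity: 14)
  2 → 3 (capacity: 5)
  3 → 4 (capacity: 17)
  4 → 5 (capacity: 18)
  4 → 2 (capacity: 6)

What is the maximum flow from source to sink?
Maximum flow = 14

Max flow: 14

Flow assignment:
  0 → 1: 5/8
  0 → 3: 9/9
  1 → 2: 5/14
  2 → 3: 5/5
  3 → 4: 14/17
  4 → 5: 14/18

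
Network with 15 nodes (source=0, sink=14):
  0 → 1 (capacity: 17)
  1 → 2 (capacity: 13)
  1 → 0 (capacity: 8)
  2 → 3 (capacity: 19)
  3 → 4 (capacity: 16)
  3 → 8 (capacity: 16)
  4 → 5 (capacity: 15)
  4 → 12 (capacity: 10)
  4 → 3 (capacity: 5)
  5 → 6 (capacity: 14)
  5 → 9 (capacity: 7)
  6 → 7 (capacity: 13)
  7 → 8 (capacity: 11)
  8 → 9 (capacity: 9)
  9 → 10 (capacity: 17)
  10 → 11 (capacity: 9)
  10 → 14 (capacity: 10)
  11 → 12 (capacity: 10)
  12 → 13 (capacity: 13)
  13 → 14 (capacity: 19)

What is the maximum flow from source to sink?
Maximum flow = 13

Max flow: 13

Flow assignment:
  0 → 1: 13/17
  1 → 2: 13/13
  2 → 3: 13/19
  3 → 4: 13/16
  4 → 5: 3/15
  4 → 12: 10/10
  5 → 9: 3/7
  9 → 10: 3/17
  10 → 14: 3/10
  12 → 13: 10/13
  13 → 14: 10/19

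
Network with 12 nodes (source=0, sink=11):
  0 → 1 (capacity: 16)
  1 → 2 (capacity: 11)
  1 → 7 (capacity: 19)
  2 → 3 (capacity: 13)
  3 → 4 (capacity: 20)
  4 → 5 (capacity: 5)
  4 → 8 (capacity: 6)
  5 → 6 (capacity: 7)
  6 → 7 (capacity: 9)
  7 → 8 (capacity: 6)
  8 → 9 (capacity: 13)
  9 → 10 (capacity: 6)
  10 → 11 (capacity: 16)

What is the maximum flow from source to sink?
Maximum flow = 6

Max flow: 6

Flow assignment:
  0 → 1: 6/16
  1 → 2: 6/11
  2 → 3: 6/13
  3 → 4: 6/20
  4 → 8: 6/6
  8 → 9: 6/13
  9 → 10: 6/6
  10 → 11: 6/16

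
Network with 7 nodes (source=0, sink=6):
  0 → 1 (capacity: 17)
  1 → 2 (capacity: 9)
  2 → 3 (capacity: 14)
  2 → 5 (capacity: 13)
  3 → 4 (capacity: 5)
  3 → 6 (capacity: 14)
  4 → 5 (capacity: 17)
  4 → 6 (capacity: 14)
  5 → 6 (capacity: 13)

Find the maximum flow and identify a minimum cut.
Max flow = 9, Min cut edges: (1,2)

Maximum flow: 9
Minimum cut: (1,2)
Partition: S = [0, 1], T = [2, 3, 4, 5, 6]

Max-flow min-cut theorem verified: both equal 9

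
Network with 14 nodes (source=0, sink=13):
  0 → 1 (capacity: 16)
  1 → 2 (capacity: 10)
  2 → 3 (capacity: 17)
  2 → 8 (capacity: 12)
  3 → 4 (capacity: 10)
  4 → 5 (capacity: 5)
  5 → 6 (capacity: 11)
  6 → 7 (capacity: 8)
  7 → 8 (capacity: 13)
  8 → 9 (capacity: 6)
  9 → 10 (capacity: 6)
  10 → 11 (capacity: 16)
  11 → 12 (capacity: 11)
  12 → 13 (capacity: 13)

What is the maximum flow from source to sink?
Maximum flow = 6

Max flow: 6

Flow assignment:
  0 → 1: 6/16
  1 → 2: 6/10
  2 → 8: 6/12
  8 → 9: 6/6
  9 → 10: 6/6
  10 → 11: 6/16
  11 → 12: 6/11
  12 → 13: 6/13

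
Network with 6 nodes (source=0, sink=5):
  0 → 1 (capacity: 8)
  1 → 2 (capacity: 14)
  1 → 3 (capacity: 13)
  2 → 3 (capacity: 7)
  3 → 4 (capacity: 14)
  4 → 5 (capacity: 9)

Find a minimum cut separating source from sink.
Min cut value = 8, edges: (0,1)

Min cut value: 8
Partition: S = [0], T = [1, 2, 3, 4, 5]
Cut edges: (0,1)

By max-flow min-cut theorem, max flow = min cut = 8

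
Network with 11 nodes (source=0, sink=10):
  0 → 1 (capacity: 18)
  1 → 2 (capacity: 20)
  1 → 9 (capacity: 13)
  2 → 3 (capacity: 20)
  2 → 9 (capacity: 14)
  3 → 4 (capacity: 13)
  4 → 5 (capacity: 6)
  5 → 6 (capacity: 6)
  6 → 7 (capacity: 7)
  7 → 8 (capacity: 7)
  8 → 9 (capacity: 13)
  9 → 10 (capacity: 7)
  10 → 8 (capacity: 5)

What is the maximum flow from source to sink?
Maximum flow = 7

Max flow: 7

Flow assignment:
  0 → 1: 7/18
  1 → 9: 7/13
  9 → 10: 7/7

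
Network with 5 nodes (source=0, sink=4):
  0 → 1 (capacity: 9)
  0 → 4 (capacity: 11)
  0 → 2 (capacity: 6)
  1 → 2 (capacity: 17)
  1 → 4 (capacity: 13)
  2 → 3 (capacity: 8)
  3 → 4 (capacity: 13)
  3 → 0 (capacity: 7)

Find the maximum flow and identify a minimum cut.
Max flow = 26, Min cut edges: (0,1), (0,4), (0,2)

Maximum flow: 26
Minimum cut: (0,1), (0,4), (0,2)
Partition: S = [0], T = [1, 2, 3, 4]

Max-flow min-cut theorem verified: both equal 26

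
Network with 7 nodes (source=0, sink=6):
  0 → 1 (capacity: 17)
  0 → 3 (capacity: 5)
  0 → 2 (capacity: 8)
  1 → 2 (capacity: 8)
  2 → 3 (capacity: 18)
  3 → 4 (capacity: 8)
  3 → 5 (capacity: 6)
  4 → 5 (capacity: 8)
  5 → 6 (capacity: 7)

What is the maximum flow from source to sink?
Maximum flow = 7

Max flow: 7

Flow assignment:
  0 → 1: 7/17
  1 → 2: 7/8
  2 → 3: 7/18
  3 → 4: 1/8
  3 → 5: 6/6
  4 → 5: 1/8
  5 → 6: 7/7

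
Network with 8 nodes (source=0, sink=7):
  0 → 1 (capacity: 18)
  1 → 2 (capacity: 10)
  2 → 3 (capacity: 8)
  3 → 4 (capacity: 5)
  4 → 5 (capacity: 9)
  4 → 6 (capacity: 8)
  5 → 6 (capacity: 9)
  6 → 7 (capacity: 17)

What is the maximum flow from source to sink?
Maximum flow = 5

Max flow: 5

Flow assignment:
  0 → 1: 5/18
  1 → 2: 5/10
  2 → 3: 5/8
  3 → 4: 5/5
  4 → 6: 5/8
  6 → 7: 5/17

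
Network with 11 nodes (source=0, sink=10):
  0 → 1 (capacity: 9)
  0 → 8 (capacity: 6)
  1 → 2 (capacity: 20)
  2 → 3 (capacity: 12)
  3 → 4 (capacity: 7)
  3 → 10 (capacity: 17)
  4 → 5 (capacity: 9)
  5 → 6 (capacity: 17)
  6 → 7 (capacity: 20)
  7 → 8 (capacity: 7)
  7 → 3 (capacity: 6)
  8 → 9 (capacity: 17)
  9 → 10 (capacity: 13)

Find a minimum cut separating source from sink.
Min cut value = 15, edges: (0,1), (0,8)

Min cut value: 15
Partition: S = [0], T = [1, 2, 3, 4, 5, 6, 7, 8, 9, 10]
Cut edges: (0,1), (0,8)

By max-flow min-cut theorem, max flow = min cut = 15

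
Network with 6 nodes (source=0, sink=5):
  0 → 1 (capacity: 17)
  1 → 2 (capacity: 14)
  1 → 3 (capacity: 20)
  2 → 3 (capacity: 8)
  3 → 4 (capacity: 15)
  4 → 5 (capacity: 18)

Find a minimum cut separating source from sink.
Min cut value = 15, edges: (3,4)

Min cut value: 15
Partition: S = [0, 1, 2, 3], T = [4, 5]
Cut edges: (3,4)

By max-flow min-cut theorem, max flow = min cut = 15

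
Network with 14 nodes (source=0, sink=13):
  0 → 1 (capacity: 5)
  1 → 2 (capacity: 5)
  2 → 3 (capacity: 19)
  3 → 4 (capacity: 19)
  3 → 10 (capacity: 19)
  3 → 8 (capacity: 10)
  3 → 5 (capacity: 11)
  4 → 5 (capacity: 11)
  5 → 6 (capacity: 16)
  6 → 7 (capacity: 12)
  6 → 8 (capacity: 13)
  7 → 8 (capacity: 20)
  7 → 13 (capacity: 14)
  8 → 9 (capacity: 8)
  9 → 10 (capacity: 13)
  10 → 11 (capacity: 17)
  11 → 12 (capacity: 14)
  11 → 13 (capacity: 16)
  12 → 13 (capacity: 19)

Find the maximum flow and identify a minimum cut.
Max flow = 5, Min cut edges: (1,2)

Maximum flow: 5
Minimum cut: (1,2)
Partition: S = [0, 1], T = [2, 3, 4, 5, 6, 7, 8, 9, 10, 11, 12, 13]

Max-flow min-cut theorem verified: both equal 5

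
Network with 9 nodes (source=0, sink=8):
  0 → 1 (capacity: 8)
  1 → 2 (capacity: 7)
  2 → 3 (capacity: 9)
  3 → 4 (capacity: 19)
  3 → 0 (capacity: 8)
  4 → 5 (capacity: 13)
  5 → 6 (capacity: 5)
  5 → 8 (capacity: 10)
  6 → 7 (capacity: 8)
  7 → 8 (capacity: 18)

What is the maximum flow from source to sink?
Maximum flow = 7

Max flow: 7

Flow assignment:
  0 → 1: 7/8
  1 → 2: 7/7
  2 → 3: 7/9
  3 → 4: 7/19
  4 → 5: 7/13
  5 → 8: 7/10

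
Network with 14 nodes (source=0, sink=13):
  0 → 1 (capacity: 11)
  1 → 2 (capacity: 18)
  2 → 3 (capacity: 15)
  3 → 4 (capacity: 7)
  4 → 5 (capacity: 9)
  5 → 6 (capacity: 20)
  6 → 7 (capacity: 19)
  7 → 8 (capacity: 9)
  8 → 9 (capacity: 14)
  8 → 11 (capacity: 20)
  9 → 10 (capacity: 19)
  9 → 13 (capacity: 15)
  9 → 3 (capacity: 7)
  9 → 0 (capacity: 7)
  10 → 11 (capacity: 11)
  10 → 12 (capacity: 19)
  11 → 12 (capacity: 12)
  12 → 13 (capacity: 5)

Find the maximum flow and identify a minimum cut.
Max flow = 7, Min cut edges: (3,4)

Maximum flow: 7
Minimum cut: (3,4)
Partition: S = [0, 1, 2, 3], T = [4, 5, 6, 7, 8, 9, 10, 11, 12, 13]

Max-flow min-cut theorem verified: both equal 7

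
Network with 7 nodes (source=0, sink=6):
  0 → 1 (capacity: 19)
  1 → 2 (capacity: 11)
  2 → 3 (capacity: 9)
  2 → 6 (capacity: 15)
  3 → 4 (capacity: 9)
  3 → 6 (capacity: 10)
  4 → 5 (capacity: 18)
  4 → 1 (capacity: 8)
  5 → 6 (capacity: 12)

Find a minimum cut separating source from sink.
Min cut value = 11, edges: (1,2)

Min cut value: 11
Partition: S = [0, 1], T = [2, 3, 4, 5, 6]
Cut edges: (1,2)

By max-flow min-cut theorem, max flow = min cut = 11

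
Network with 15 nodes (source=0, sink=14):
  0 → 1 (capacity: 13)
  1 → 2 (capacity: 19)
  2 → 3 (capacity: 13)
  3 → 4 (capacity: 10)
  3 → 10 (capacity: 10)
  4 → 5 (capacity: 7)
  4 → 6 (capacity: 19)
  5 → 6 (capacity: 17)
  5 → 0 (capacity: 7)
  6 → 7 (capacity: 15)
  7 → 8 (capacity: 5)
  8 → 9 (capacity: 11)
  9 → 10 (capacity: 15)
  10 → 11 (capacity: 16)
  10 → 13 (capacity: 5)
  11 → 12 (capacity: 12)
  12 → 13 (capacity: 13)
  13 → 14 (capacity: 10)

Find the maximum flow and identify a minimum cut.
Max flow = 10, Min cut edges: (13,14)

Maximum flow: 10
Minimum cut: (13,14)
Partition: S = [0, 1, 2, 3, 4, 5, 6, 7, 8, 9, 10, 11, 12, 13], T = [14]

Max-flow min-cut theorem verified: both equal 10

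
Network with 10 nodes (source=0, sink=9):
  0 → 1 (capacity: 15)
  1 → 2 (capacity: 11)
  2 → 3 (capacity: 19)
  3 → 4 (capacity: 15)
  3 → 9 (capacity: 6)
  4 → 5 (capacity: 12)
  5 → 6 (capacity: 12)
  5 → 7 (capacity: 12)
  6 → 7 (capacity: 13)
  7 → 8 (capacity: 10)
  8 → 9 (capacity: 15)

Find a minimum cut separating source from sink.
Min cut value = 11, edges: (1,2)

Min cut value: 11
Partition: S = [0, 1], T = [2, 3, 4, 5, 6, 7, 8, 9]
Cut edges: (1,2)

By max-flow min-cut theorem, max flow = min cut = 11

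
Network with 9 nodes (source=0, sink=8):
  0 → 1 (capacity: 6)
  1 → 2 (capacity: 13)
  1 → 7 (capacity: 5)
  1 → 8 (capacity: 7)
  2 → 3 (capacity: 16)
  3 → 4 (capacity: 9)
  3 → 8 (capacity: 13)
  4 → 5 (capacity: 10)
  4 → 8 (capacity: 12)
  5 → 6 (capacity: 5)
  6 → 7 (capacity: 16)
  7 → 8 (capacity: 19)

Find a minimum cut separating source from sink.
Min cut value = 6, edges: (0,1)

Min cut value: 6
Partition: S = [0], T = [1, 2, 3, 4, 5, 6, 7, 8]
Cut edges: (0,1)

By max-flow min-cut theorem, max flow = min cut = 6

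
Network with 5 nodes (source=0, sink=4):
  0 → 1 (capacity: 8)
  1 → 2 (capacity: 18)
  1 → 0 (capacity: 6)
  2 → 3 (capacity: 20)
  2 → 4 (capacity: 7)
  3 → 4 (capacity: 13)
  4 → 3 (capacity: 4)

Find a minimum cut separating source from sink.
Min cut value = 8, edges: (0,1)

Min cut value: 8
Partition: S = [0], T = [1, 2, 3, 4]
Cut edges: (0,1)

By max-flow min-cut theorem, max flow = min cut = 8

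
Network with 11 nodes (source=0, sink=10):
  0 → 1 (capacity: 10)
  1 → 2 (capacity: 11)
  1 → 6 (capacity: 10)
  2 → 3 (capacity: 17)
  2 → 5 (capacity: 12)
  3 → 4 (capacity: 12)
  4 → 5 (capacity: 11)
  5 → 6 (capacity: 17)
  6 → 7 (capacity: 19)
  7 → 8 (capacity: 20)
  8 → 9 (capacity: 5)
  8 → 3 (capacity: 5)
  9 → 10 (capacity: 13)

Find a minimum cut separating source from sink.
Min cut value = 5, edges: (8,9)

Min cut value: 5
Partition: S = [0, 1, 2, 3, 4, 5, 6, 7, 8], T = [9, 10]
Cut edges: (8,9)

By max-flow min-cut theorem, max flow = min cut = 5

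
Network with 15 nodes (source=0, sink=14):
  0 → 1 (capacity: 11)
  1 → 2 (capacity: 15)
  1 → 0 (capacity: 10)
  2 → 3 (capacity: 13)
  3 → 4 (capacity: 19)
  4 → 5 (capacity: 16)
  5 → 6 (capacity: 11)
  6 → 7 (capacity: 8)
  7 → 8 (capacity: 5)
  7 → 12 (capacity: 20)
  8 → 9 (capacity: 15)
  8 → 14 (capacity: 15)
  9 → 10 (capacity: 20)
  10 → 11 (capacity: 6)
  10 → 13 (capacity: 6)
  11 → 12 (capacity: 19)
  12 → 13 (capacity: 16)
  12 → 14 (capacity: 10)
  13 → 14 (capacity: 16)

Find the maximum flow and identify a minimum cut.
Max flow = 8, Min cut edges: (6,7)

Maximum flow: 8
Minimum cut: (6,7)
Partition: S = [0, 1, 2, 3, 4, 5, 6], T = [7, 8, 9, 10, 11, 12, 13, 14]

Max-flow min-cut theorem verified: both equal 8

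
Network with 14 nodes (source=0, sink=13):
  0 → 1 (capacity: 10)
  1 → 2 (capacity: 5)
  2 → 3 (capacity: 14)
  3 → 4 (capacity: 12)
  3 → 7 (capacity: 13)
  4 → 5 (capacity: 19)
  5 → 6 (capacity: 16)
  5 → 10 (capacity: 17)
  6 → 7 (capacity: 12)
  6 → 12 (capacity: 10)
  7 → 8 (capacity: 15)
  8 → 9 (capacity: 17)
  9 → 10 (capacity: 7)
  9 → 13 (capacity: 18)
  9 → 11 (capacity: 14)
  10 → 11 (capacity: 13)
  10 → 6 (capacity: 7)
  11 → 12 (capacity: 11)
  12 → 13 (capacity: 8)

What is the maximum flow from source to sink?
Maximum flow = 5

Max flow: 5

Flow assignment:
  0 → 1: 5/10
  1 → 2: 5/5
  2 → 3: 5/14
  3 → 7: 5/13
  7 → 8: 5/15
  8 → 9: 5/17
  9 → 13: 5/18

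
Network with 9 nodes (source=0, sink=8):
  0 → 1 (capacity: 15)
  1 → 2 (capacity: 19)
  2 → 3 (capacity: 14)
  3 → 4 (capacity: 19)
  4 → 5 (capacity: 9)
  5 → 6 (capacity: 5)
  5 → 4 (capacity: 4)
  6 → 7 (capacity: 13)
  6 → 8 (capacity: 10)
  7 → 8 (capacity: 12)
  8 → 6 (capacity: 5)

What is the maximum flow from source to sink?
Maximum flow = 5

Max flow: 5

Flow assignment:
  0 → 1: 5/15
  1 → 2: 5/19
  2 → 3: 5/14
  3 → 4: 5/19
  4 → 5: 5/9
  5 → 6: 5/5
  6 → 8: 5/10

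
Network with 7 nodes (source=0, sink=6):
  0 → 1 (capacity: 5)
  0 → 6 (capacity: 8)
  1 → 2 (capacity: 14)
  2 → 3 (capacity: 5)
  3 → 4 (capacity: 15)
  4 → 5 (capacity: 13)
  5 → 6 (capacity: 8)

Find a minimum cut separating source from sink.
Min cut value = 13, edges: (0,6), (2,3)

Min cut value: 13
Partition: S = [0, 1, 2], T = [3, 4, 5, 6]
Cut edges: (0,6), (2,3)

By max-flow min-cut theorem, max flow = min cut = 13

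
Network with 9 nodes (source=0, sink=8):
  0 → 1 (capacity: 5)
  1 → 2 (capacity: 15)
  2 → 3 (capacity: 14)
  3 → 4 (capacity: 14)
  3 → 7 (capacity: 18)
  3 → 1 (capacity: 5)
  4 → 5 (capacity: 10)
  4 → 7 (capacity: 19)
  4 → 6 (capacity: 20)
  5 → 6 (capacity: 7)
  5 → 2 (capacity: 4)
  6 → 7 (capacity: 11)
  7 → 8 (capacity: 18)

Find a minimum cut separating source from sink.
Min cut value = 5, edges: (0,1)

Min cut value: 5
Partition: S = [0], T = [1, 2, 3, 4, 5, 6, 7, 8]
Cut edges: (0,1)

By max-flow min-cut theorem, max flow = min cut = 5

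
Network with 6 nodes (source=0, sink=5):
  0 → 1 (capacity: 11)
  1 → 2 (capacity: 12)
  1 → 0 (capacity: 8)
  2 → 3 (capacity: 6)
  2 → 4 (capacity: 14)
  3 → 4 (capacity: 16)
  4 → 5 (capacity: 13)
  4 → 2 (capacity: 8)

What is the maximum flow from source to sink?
Maximum flow = 11

Max flow: 11

Flow assignment:
  0 → 1: 11/11
  1 → 2: 11/12
  2 → 4: 11/14
  4 → 5: 11/13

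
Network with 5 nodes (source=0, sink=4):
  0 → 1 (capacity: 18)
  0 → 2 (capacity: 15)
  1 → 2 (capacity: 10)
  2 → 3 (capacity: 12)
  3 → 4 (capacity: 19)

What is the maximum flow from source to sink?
Maximum flow = 12

Max flow: 12

Flow assignment:
  0 → 1: 10/18
  0 → 2: 2/15
  1 → 2: 10/10
  2 → 3: 12/12
  3 → 4: 12/19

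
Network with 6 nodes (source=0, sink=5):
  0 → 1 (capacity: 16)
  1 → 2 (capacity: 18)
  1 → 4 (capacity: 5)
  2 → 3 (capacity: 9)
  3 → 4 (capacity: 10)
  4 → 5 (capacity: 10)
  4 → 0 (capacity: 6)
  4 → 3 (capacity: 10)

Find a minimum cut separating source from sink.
Min cut value = 10, edges: (4,5)

Min cut value: 10
Partition: S = [0, 1, 2, 3, 4], T = [5]
Cut edges: (4,5)

By max-flow min-cut theorem, max flow = min cut = 10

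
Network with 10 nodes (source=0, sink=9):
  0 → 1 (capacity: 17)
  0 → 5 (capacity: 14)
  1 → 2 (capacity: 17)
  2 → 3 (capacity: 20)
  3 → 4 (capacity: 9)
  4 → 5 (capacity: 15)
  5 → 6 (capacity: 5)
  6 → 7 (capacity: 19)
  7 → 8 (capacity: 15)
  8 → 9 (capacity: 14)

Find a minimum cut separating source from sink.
Min cut value = 5, edges: (5,6)

Min cut value: 5
Partition: S = [0, 1, 2, 3, 4, 5], T = [6, 7, 8, 9]
Cut edges: (5,6)

By max-flow min-cut theorem, max flow = min cut = 5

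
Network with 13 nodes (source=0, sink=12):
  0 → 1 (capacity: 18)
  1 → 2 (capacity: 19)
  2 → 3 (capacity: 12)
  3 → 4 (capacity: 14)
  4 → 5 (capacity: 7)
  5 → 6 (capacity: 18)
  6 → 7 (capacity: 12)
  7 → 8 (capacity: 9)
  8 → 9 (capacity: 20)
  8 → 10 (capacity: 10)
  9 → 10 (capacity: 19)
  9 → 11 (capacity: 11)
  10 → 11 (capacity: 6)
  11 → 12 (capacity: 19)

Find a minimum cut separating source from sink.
Min cut value = 7, edges: (4,5)

Min cut value: 7
Partition: S = [0, 1, 2, 3, 4], T = [5, 6, 7, 8, 9, 10, 11, 12]
Cut edges: (4,5)

By max-flow min-cut theorem, max flow = min cut = 7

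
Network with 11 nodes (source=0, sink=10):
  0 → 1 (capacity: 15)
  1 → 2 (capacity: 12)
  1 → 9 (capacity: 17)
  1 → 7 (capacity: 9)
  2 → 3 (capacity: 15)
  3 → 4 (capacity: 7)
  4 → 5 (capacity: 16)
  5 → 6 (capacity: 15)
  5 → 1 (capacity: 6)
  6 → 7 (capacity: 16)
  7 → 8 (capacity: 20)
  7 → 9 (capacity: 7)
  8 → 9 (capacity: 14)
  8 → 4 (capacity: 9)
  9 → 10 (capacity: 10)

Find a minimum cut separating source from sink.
Min cut value = 10, edges: (9,10)

Min cut value: 10
Partition: S = [0, 1, 2, 3, 4, 5, 6, 7, 8, 9], T = [10]
Cut edges: (9,10)

By max-flow min-cut theorem, max flow = min cut = 10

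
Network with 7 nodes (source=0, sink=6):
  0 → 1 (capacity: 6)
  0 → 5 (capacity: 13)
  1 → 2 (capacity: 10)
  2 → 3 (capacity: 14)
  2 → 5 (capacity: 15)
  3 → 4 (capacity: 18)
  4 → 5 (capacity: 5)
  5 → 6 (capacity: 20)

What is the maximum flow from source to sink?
Maximum flow = 19

Max flow: 19

Flow assignment:
  0 → 1: 6/6
  0 → 5: 13/13
  1 → 2: 6/10
  2 → 5: 6/15
  5 → 6: 19/20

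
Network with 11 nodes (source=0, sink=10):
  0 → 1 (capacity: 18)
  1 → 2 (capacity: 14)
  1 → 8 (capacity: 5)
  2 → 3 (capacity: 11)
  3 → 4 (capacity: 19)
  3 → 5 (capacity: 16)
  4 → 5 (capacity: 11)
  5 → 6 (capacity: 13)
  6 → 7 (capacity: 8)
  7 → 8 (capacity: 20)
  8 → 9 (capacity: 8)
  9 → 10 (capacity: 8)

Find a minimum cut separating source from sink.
Min cut value = 8, edges: (9,10)

Min cut value: 8
Partition: S = [0, 1, 2, 3, 4, 5, 6, 7, 8, 9], T = [10]
Cut edges: (9,10)

By max-flow min-cut theorem, max flow = min cut = 8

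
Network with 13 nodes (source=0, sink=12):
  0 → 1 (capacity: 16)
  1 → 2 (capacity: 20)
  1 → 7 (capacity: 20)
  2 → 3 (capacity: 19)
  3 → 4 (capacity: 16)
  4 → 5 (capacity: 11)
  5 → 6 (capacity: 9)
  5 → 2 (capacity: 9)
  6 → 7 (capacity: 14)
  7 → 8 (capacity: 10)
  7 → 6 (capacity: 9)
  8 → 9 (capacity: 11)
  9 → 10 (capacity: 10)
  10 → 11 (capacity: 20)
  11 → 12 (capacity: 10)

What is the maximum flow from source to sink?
Maximum flow = 10

Max flow: 10

Flow assignment:
  0 → 1: 10/16
  1 → 7: 10/20
  7 → 8: 10/10
  8 → 9: 10/11
  9 → 10: 10/10
  10 → 11: 10/20
  11 → 12: 10/10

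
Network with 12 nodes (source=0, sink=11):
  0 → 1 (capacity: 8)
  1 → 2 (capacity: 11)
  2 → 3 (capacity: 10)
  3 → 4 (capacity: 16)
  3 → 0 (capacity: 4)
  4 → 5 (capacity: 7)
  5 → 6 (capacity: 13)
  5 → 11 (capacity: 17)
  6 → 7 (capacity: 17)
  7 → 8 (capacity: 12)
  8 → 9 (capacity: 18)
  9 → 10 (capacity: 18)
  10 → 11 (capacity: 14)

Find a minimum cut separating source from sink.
Min cut value = 7, edges: (4,5)

Min cut value: 7
Partition: S = [0, 1, 2, 3, 4], T = [5, 6, 7, 8, 9, 10, 11]
Cut edges: (4,5)

By max-flow min-cut theorem, max flow = min cut = 7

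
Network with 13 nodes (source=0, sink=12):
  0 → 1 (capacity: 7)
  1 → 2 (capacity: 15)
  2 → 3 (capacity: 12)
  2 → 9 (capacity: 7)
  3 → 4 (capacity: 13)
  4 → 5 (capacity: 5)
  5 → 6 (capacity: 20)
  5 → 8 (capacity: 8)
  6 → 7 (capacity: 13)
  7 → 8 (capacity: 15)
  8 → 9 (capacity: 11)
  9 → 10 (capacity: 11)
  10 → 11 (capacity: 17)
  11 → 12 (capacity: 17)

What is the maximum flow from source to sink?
Maximum flow = 7

Max flow: 7

Flow assignment:
  0 → 1: 7/7
  1 → 2: 7/15
  2 → 9: 7/7
  9 → 10: 7/11
  10 → 11: 7/17
  11 → 12: 7/17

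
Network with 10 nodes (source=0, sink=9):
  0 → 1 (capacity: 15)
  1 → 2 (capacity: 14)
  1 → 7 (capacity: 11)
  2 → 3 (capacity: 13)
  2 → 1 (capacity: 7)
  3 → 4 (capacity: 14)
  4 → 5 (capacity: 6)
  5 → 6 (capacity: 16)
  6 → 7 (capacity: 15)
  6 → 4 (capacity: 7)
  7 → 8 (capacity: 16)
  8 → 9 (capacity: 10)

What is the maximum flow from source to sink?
Maximum flow = 10

Max flow: 10

Flow assignment:
  0 → 1: 10/15
  1 → 2: 4/14
  1 → 7: 6/11
  2 → 3: 4/13
  3 → 4: 4/14
  4 → 5: 4/6
  5 → 6: 4/16
  6 → 7: 4/15
  7 → 8: 10/16
  8 → 9: 10/10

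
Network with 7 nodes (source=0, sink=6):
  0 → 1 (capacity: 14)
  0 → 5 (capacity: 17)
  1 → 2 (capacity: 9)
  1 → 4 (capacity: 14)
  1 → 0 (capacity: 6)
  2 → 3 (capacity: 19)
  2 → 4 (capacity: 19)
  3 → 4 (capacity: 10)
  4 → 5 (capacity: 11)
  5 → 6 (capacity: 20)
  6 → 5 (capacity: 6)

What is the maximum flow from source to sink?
Maximum flow = 20

Max flow: 20

Flow assignment:
  0 → 1: 3/14
  0 → 5: 17/17
  1 → 4: 3/14
  4 → 5: 3/11
  5 → 6: 20/20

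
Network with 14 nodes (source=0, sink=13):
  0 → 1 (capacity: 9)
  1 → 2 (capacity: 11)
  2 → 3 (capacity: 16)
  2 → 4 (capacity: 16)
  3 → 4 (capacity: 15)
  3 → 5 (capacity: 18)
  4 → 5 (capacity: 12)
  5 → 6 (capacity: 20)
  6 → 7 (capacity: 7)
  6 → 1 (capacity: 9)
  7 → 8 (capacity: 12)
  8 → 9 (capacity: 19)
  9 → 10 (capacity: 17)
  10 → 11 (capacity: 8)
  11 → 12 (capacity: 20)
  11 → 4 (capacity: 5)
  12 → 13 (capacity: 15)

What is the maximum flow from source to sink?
Maximum flow = 7

Max flow: 7

Flow assignment:
  0 → 1: 7/9
  1 → 2: 9/11
  2 → 3: 9/16
  3 → 5: 9/18
  5 → 6: 9/20
  6 → 7: 7/7
  6 → 1: 2/9
  7 → 8: 7/12
  8 → 9: 7/19
  9 → 10: 7/17
  10 → 11: 7/8
  11 → 12: 7/20
  12 → 13: 7/15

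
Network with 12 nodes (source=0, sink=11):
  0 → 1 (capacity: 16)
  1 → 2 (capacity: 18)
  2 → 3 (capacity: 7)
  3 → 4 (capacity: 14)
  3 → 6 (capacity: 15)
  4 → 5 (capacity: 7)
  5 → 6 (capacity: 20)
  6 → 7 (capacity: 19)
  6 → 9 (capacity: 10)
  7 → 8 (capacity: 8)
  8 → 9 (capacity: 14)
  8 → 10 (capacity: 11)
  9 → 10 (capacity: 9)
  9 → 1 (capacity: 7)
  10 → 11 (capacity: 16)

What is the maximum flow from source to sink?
Maximum flow = 7

Max flow: 7

Flow assignment:
  0 → 1: 7/16
  1 → 2: 7/18
  2 → 3: 7/7
  3 → 6: 7/15
  6 → 9: 7/10
  9 → 10: 7/9
  10 → 11: 7/16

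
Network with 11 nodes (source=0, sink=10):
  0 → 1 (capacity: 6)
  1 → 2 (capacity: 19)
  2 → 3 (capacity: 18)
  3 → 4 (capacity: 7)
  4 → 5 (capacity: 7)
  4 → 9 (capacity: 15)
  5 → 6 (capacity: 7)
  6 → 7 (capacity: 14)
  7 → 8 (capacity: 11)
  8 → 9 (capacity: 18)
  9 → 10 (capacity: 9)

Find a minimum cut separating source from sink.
Min cut value = 6, edges: (0,1)

Min cut value: 6
Partition: S = [0], T = [1, 2, 3, 4, 5, 6, 7, 8, 9, 10]
Cut edges: (0,1)

By max-flow min-cut theorem, max flow = min cut = 6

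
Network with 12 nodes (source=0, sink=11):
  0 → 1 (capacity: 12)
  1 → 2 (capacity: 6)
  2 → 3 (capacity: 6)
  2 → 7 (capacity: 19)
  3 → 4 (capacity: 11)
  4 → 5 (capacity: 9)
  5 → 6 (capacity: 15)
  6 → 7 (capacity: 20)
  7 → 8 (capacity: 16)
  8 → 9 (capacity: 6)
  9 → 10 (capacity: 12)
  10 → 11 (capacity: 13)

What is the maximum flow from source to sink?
Maximum flow = 6

Max flow: 6

Flow assignment:
  0 → 1: 6/12
  1 → 2: 6/6
  2 → 7: 6/19
  7 → 8: 6/16
  8 → 9: 6/6
  9 → 10: 6/12
  10 → 11: 6/13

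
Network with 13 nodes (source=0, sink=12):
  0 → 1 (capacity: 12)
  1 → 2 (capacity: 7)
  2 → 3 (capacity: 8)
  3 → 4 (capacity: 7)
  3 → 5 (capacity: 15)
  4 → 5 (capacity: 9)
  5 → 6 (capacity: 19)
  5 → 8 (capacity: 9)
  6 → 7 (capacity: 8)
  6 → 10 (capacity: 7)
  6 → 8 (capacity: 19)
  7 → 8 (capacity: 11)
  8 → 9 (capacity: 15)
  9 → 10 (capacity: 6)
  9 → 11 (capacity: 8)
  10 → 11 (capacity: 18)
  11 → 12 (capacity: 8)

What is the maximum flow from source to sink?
Maximum flow = 7

Max flow: 7

Flow assignment:
  0 → 1: 7/12
  1 → 2: 7/7
  2 → 3: 7/8
  3 → 5: 7/15
  5 → 6: 7/19
  6 → 10: 7/7
  10 → 11: 7/18
  11 → 12: 7/8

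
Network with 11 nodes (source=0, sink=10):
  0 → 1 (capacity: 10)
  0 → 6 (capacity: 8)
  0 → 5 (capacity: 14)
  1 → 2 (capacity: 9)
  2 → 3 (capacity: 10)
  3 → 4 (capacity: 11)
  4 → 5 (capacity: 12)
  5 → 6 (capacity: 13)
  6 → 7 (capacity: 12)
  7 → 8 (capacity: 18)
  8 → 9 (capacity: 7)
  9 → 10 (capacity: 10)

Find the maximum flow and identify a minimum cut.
Max flow = 7, Min cut edges: (8,9)

Maximum flow: 7
Minimum cut: (8,9)
Partition: S = [0, 1, 2, 3, 4, 5, 6, 7, 8], T = [9, 10]

Max-flow min-cut theorem verified: both equal 7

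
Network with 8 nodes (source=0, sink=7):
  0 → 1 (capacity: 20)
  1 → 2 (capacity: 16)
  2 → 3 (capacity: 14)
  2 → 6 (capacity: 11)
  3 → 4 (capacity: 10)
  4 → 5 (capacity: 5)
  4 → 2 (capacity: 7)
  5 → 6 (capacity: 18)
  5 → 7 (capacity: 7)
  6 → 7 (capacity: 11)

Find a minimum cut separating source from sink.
Min cut value = 16, edges: (4,5), (6,7)

Min cut value: 16
Partition: S = [0, 1, 2, 3, 4, 6], T = [5, 7]
Cut edges: (4,5), (6,7)

By max-flow min-cut theorem, max flow = min cut = 16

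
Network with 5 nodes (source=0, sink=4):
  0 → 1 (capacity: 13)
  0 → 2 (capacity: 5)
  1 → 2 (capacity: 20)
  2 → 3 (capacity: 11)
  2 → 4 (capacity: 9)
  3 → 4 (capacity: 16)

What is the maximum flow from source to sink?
Maximum flow = 18

Max flow: 18

Flow assignment:
  0 → 1: 13/13
  0 → 2: 5/5
  1 → 2: 13/20
  2 → 3: 9/11
  2 → 4: 9/9
  3 → 4: 9/16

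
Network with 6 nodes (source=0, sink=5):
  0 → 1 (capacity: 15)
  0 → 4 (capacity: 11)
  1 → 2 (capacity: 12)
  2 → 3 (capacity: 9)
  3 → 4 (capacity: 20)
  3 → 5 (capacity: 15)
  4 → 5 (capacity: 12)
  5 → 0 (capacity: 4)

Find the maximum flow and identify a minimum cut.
Max flow = 20, Min cut edges: (0,4), (2,3)

Maximum flow: 20
Minimum cut: (0,4), (2,3)
Partition: S = [0, 1, 2], T = [3, 4, 5]

Max-flow min-cut theorem verified: both equal 20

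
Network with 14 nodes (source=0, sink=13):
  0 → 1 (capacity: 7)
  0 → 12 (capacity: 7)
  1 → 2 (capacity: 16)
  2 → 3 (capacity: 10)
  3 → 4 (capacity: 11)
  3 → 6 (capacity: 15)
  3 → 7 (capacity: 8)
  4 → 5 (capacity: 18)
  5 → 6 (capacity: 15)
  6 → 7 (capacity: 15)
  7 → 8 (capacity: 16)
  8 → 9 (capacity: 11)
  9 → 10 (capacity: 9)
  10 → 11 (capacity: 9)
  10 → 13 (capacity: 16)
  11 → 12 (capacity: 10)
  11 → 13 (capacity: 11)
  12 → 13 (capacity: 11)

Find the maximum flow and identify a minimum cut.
Max flow = 14, Min cut edges: (0,1), (0,12)

Maximum flow: 14
Minimum cut: (0,1), (0,12)
Partition: S = [0], T = [1, 2, 3, 4, 5, 6, 7, 8, 9, 10, 11, 12, 13]

Max-flow min-cut theorem verified: both equal 14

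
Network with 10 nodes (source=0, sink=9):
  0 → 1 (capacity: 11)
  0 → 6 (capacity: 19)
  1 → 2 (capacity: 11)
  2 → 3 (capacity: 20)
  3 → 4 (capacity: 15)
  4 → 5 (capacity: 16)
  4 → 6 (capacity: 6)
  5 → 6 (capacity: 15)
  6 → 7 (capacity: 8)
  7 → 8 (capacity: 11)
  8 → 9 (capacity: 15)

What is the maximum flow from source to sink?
Maximum flow = 8

Max flow: 8

Flow assignment:
  0 → 1: 8/11
  1 → 2: 8/11
  2 → 3: 8/20
  3 → 4: 8/15
  4 → 5: 5/16
  4 → 6: 3/6
  5 → 6: 5/15
  6 → 7: 8/8
  7 → 8: 8/11
  8 → 9: 8/15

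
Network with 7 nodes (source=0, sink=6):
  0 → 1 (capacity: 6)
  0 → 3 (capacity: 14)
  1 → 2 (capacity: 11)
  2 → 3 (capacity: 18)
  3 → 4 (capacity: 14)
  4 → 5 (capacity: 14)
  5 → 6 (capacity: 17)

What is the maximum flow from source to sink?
Maximum flow = 14

Max flow: 14

Flow assignment:
  0 → 1: 6/6
  0 → 3: 8/14
  1 → 2: 6/11
  2 → 3: 6/18
  3 → 4: 14/14
  4 → 5: 14/14
  5 → 6: 14/17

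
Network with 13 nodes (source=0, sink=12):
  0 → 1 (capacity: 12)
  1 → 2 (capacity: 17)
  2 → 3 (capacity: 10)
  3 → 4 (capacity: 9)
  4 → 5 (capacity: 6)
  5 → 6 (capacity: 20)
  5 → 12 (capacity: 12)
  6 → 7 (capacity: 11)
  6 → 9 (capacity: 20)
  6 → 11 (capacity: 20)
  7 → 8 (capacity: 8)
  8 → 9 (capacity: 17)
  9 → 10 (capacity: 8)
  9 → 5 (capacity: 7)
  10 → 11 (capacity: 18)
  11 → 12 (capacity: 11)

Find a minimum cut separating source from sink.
Min cut value = 6, edges: (4,5)

Min cut value: 6
Partition: S = [0, 1, 2, 3, 4], T = [5, 6, 7, 8, 9, 10, 11, 12]
Cut edges: (4,5)

By max-flow min-cut theorem, max flow = min cut = 6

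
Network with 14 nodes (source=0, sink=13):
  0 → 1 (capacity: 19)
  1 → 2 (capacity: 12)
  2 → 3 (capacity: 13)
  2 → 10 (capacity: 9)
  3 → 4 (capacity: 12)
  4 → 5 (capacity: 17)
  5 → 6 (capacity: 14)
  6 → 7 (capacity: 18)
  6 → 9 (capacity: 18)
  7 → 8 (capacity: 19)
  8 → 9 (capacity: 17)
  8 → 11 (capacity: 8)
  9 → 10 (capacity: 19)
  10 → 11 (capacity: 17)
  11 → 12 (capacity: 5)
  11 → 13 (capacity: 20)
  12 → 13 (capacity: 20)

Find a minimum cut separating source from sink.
Min cut value = 12, edges: (1,2)

Min cut value: 12
Partition: S = [0, 1], T = [2, 3, 4, 5, 6, 7, 8, 9, 10, 11, 12, 13]
Cut edges: (1,2)

By max-flow min-cut theorem, max flow = min cut = 12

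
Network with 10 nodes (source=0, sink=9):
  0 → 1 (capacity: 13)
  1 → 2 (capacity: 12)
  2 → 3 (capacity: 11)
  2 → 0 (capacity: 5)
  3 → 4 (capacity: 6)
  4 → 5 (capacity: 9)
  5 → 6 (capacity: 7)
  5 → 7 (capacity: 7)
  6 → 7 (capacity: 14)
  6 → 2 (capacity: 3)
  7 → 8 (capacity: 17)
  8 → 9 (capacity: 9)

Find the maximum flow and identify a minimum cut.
Max flow = 6, Min cut edges: (3,4)

Maximum flow: 6
Minimum cut: (3,4)
Partition: S = [0, 1, 2, 3], T = [4, 5, 6, 7, 8, 9]

Max-flow min-cut theorem verified: both equal 6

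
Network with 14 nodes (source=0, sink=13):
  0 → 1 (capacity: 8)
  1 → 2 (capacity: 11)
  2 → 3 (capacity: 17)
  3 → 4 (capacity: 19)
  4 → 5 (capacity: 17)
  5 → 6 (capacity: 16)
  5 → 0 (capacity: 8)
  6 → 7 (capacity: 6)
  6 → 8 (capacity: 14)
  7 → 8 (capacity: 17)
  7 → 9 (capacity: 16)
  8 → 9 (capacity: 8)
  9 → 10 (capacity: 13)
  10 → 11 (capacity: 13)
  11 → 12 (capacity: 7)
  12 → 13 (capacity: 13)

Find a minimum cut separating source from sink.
Min cut value = 7, edges: (11,12)

Min cut value: 7
Partition: S = [0, 1, 2, 3, 4, 5, 6, 7, 8, 9, 10, 11], T = [12, 13]
Cut edges: (11,12)

By max-flow min-cut theorem, max flow = min cut = 7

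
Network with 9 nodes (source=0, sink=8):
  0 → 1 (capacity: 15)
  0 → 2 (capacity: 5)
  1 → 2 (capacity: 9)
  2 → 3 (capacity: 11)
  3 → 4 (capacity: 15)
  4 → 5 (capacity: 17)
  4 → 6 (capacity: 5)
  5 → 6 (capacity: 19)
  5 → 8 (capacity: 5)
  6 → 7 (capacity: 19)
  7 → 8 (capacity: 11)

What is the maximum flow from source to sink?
Maximum flow = 11

Max flow: 11

Flow assignment:
  0 → 1: 9/15
  0 → 2: 2/5
  1 → 2: 9/9
  2 → 3: 11/11
  3 → 4: 11/15
  4 → 5: 6/17
  4 → 6: 5/5
  5 → 6: 1/19
  5 → 8: 5/5
  6 → 7: 6/19
  7 → 8: 6/11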